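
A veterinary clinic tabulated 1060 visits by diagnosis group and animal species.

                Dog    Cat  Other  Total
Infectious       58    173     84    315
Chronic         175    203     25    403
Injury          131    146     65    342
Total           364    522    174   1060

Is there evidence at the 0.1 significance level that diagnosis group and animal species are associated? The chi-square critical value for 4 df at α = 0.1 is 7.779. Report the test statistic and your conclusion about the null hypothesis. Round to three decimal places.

86.835; reject H₀

Grand total N = 1060.
Expected counts (row total × column total / N):
  Infectious, Dog: 315×364/1060 = 108.1698
  Infectious, Cat: 315×522/1060 = 155.1226
  Infectious, Other: 315×174/1060 = 51.7075
  Chronic, Dog: 403×364/1060 = 138.3887
  Chronic, Cat: 403×522/1060 = 198.4585
  Chronic, Other: 403×174/1060 = 66.1528
  Injury, Dog: 342×364/1060 = 117.4415
  Injury, Cat: 342×522/1060 = 168.4189
  Injury, Other: 342×174/1060 = 56.1396
Contributions (O − E)²/E:
  (58 − 108.1698)²/108.1698 = 23.2691
  (173 − 155.1226)²/155.1226 = 2.0603
  (84 − 51.7075)²/51.7075 = 20.1674
  (175 − 138.3887)²/138.3887 = 9.6857
  (203 − 198.4585)²/198.4585 = 0.1039
  (25 − 66.1528)²/66.1528 = 25.6006
  (131 − 117.4415)²/117.4415 = 1.5653
  (146 − 168.4189)²/168.4189 = 2.9843
  (65 − 56.1396)²/56.1396 = 1.3984
χ² = 23.2691 + 2.0603 + 20.1674 + 9.6857 + 0.1039 + 25.6006 + 1.5653 + 2.9843 + 1.3984 = 86.835
df = (3−1)(3−1) = 4. Since 86.835 > 7.779, reject the null hypothesis of independence at α = 0.1.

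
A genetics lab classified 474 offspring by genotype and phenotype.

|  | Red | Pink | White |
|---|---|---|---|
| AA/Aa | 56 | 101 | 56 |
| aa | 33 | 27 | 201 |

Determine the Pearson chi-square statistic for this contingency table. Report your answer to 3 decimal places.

Row totals: 213, 261. Column totals: 89, 128, 257. Grand total N = 474.
Expected counts (row total × column total / N):
  AA/Aa, Red: 213×89/474 = 39.9937
  AA/Aa, Pink: 213×128/474 = 57.5190
  AA/Aa, White: 213×257/474 = 115.4873
  aa, Red: 261×89/474 = 49.0063
  aa, Pink: 261×128/474 = 70.4810
  aa, White: 261×257/474 = 141.5127
Contributions (O − E)²/E:
  (56 − 39.9937)²/39.9937 = 6.4060
  (101 − 57.5190)²/57.5190 = 32.8691
  (56 − 115.4873)²/115.4873 = 30.6418
  (33 − 49.0063)²/49.0063 = 5.2279
  (27 − 70.4810)²/70.4810 = 26.8242
  (201 − 141.5127)²/141.5127 = 25.0065
χ² = 6.4060 + 32.8691 + 30.6418 + 5.2279 + 26.8242 + 25.0065 = 126.976

126.976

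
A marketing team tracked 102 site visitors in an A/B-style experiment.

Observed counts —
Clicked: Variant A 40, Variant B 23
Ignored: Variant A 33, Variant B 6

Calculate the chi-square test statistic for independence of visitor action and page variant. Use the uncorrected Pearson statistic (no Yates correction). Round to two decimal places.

5.28

Row totals: 63, 39. Column totals: 73, 29. Grand total N = 102.
Expected counts (row total × column total / N):
  Clicked, Variant A: 63×73/102 = 45.088
  Clicked, Variant B: 63×29/102 = 17.912
  Ignored, Variant A: 39×73/102 = 27.912
  Ignored, Variant B: 39×29/102 = 11.088
Contributions (O − E)²/E:
  (40 − 45.088)²/45.088 = 0.5742
  (23 − 17.912)²/17.912 = 1.4453
  (33 − 27.912)²/27.912 = 0.9275
  (6 − 11.088)²/11.088 = 2.3348
χ² = 0.5742 + 1.4453 + 0.9275 + 2.3348 = 5.28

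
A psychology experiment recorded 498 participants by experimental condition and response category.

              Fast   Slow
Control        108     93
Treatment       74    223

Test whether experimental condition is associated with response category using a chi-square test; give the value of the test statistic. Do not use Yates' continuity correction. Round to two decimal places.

Row totals: 201, 297. Column totals: 182, 316. Grand total N = 498.
Expected counts (row total × column total / N):
  Control, Fast: 201×182/498 = 73.4578
  Control, Slow: 201×316/498 = 127.5422
  Treatment, Fast: 297×182/498 = 108.5422
  Treatment, Slow: 297×316/498 = 188.4578
Contributions (O − E)²/E:
  (108 − 73.4578)²/73.4578 = 16.2428
  (93 − 127.5422)²/127.5422 = 9.3550
  (74 − 108.5422)²/108.5422 = 10.9926
  (223 − 188.4578)²/188.4578 = 6.3312
χ² = 16.2428 + 9.3550 + 10.9926 + 6.3312 = 42.92

42.92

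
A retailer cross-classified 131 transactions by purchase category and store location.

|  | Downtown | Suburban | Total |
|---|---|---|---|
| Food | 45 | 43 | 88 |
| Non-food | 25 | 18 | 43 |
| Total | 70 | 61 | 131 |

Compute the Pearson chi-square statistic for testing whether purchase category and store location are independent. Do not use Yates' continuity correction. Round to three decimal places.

Grand total N = 131.
Expected counts (row total × column total / N):
  Food, Downtown: 88×70/131 = 47.0229
  Food, Suburban: 88×61/131 = 40.9771
  Non-food, Downtown: 43×70/131 = 22.9771
  Non-food, Suburban: 43×61/131 = 20.0229
Contributions (O − E)²/E:
  (45 − 47.0229)²/47.0229 = 0.0870
  (43 − 40.9771)²/40.9771 = 0.0999
  (25 − 22.9771)²/22.9771 = 0.1781
  (18 − 20.0229)²/20.0229 = 0.2044
χ² = 0.0870 + 0.0999 + 0.1781 + 0.2044 = 0.569

0.569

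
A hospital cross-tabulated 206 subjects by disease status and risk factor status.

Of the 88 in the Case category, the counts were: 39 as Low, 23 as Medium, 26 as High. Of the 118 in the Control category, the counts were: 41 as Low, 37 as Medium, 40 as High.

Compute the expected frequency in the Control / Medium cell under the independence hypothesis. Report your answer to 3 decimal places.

Row total (Control) = 118; column total (Medium) = 60; grand total N = 206.
Expected count = (row total × column total) / N = 118 × 60 / 206 = 34.369.

34.369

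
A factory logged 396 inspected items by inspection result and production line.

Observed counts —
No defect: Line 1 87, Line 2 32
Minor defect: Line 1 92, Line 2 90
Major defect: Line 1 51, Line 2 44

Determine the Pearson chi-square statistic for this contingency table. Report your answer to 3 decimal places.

16.033

Row totals: 119, 182, 95. Column totals: 230, 166. Grand total N = 396.
Expected counts (row total × column total / N):
  No defect, Line 1: 119×230/396 = 69.1162
  No defect, Line 2: 119×166/396 = 49.8838
  Minor defect, Line 1: 182×230/396 = 105.7071
  Minor defect, Line 2: 182×166/396 = 76.2929
  Major defect, Line 1: 95×230/396 = 55.1768
  Major defect, Line 2: 95×166/396 = 39.8232
Contributions (O − E)²/E:
  (87 − 69.1162)²/69.1162 = 4.6274
  (32 − 49.8838)²/49.8838 = 6.4115
  (92 − 105.7071)²/105.7071 = 1.7774
  (90 − 76.2929)²/76.2929 = 2.4627
  (51 − 55.1768)²/55.1768 = 0.3162
  (44 − 39.8232)²/39.8232 = 0.4381
χ² = 4.6274 + 6.4115 + 1.7774 + 2.4627 + 0.3162 + 0.4381 = 16.033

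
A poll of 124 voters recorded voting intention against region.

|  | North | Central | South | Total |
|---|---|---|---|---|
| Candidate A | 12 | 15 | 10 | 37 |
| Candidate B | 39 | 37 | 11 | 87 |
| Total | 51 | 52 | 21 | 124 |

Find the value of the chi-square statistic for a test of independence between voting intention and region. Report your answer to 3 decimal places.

4.165

Grand total N = 124.
Expected counts (row total × column total / N):
  Candidate A, North: 37×51/124 = 15.21774
  Candidate A, Central: 37×52/124 = 15.51613
  Candidate A, South: 37×21/124 = 6.26613
  Candidate B, North: 87×51/124 = 35.78226
  Candidate B, Central: 87×52/124 = 36.48387
  Candidate B, South: 87×21/124 = 14.73387
Contributions (O − E)²/E:
  (12 − 15.21774)²/15.21774 = 0.6804
  (15 − 15.51613)²/15.51613 = 0.0172
  (10 − 6.26613)²/6.26613 = 2.2249
  (39 − 35.78226)²/35.78226 = 0.2894
  (37 − 36.48387)²/36.48387 = 0.0073
  (11 − 14.73387)²/14.73387 = 0.9462
χ² = 0.6804 + 0.0172 + 2.2249 + 0.2894 + 0.0073 + 0.9462 = 4.165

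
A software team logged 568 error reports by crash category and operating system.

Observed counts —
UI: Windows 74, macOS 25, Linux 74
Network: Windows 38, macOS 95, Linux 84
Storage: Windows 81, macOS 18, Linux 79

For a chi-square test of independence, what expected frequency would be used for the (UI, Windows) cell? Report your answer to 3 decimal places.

58.783

Row total (UI) = 173; column total (Windows) = 193; grand total N = 568.
Expected count = (row total × column total) / N = 173 × 193 / 568 = 58.783.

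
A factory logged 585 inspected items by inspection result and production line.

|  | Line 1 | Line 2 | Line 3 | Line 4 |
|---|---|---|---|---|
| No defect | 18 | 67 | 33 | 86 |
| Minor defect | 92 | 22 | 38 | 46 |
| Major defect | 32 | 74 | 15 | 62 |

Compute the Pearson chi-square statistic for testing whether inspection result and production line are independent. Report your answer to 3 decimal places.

Row totals: 204, 198, 183. Column totals: 142, 163, 86, 194. Grand total N = 585.
Expected counts (row total × column total / N):
  No defect, Line 1: 204×142/585 = 49.5179
  No defect, Line 2: 204×163/585 = 56.8410
  No defect, Line 3: 204×86/585 = 29.9897
  No defect, Line 4: 204×194/585 = 67.6513
  Minor defect, Line 1: 198×142/585 = 48.0615
  Minor defect, Line 2: 198×163/585 = 55.1692
  Minor defect, Line 3: 198×86/585 = 29.1077
  Minor defect, Line 4: 198×194/585 = 65.6615
  Major defect, Line 1: 183×142/585 = 44.4205
  Major defect, Line 2: 183×163/585 = 50.9897
  Major defect, Line 3: 183×86/585 = 26.9026
  Major defect, Line 4: 183×194/585 = 60.6872
Contributions (O − E)²/E:
  (18 − 49.5179)²/49.5179 = 20.0610
  (67 − 56.8410)²/56.8410 = 1.8157
  (33 − 29.9897)²/29.9897 = 0.3022
  (86 − 67.6513)²/67.6513 = 4.9766
  (92 − 48.0615)²/48.0615 = 40.1692
  (22 − 55.1692)²/55.1692 = 19.9422
  (38 − 29.1077)²/29.1077 = 2.7166
  (46 − 65.6615)²/65.6615 = 5.8874
  (32 − 44.4205)²/44.4205 = 3.4729
  (74 − 50.9897)²/50.9897 = 10.3839
  (15 − 26.9026)²/26.9026 = 5.2661
  (62 − 60.6872)²/60.6872 = 0.0284
χ² = 20.0610 + 1.8157 + 0.3022 + 4.9766 + 40.1692 + 19.9422 + 2.7166 + 5.8874 + 3.4729 + 10.3839 + 5.2661 + 0.0284 = 115.022

115.022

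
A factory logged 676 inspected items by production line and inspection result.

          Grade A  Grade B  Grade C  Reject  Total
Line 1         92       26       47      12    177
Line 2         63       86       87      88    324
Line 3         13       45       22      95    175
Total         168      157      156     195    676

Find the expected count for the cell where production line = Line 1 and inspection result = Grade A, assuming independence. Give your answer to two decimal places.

Row total (Line 1) = 177; column total (Grade A) = 168; grand total N = 676.
Expected count = (row total × column total) / N = 177 × 168 / 676 = 43.99.

43.99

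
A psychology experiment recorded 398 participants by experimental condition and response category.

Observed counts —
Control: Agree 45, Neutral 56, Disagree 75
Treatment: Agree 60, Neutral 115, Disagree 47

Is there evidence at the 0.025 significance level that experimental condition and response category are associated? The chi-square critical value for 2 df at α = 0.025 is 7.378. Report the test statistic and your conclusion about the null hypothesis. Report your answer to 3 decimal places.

23.929; reject H₀

Row totals: 176, 222. Column totals: 105, 171, 122. Grand total N = 398.
Expected counts (row total × column total / N):
  Control, Agree: 176×105/398 = 46.4322
  Control, Neutral: 176×171/398 = 75.6181
  Control, Disagree: 176×122/398 = 53.9497
  Treatment, Agree: 222×105/398 = 58.5678
  Treatment, Neutral: 222×171/398 = 95.3819
  Treatment, Disagree: 222×122/398 = 68.0503
Contributions (O − E)²/E:
  (45 − 46.4322)²/46.4322 = 0.0442
  (56 − 75.6181)²/75.6181 = 5.0897
  (75 − 53.9497)²/53.9497 = 8.2135
  (60 − 58.5678)²/58.5678 = 0.0350
  (115 − 95.3819)²/95.3819 = 4.0350
  (47 − 68.0503)²/68.0503 = 6.5116
χ² = 0.0442 + 5.0897 + 8.2135 + 0.0350 + 4.0350 + 6.5116 = 23.929
df = (2−1)(3−1) = 2. Since 23.929 > 7.378, reject the null hypothesis of independence at α = 0.025.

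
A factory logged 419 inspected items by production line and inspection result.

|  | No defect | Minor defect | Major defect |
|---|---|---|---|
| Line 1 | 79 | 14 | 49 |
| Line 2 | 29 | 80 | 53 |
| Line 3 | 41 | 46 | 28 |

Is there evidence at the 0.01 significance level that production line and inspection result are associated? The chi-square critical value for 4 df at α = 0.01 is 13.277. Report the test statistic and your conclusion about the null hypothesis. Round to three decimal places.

Row totals: 142, 162, 115. Column totals: 149, 140, 130. Grand total N = 419.
Expected counts (row total × column total / N):
  Line 1, No defect: 142×149/419 = 50.49642
  Line 1, Minor defect: 142×140/419 = 47.44630
  Line 1, Major defect: 142×130/419 = 44.05728
  Line 2, No defect: 162×149/419 = 57.60859
  Line 2, Minor defect: 162×140/419 = 54.12888
  Line 2, Major defect: 162×130/419 = 50.26253
  Line 3, No defect: 115×149/419 = 40.89499
  Line 3, Minor defect: 115×140/419 = 38.42482
  Line 3, Major defect: 115×130/419 = 35.68019
Contributions (O − E)²/E:
  (79 − 50.49642)²/50.49642 = 16.0893
  (14 − 47.44630)²/47.44630 = 23.5773
  (49 − 44.05728)²/44.05728 = 0.5545
  (29 − 57.60859)²/57.60859 = 14.2071
  (80 − 54.12888)²/54.12888 = 12.3652
  (53 − 50.26253)²/50.26253 = 0.1491
  (41 − 40.89499)²/40.89499 = 0.0003
  (46 − 38.42482)²/38.42482 = 1.4934
  (28 − 35.68019)²/35.68019 = 1.6532
χ² = 16.0893 + 23.5773 + 0.5545 + 14.2071 + 12.3652 + 0.1491 + 0.0003 + 1.4934 + 1.6532 = 70.089
df = (3−1)(3−1) = 4. Since 70.089 > 13.277, reject the null hypothesis of independence at α = 0.01.

70.089; reject H₀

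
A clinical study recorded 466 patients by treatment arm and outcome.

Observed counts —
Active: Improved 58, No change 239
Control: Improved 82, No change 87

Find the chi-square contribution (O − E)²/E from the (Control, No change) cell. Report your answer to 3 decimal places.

8.248

Row total (Control) = 169; column total (No change) = 326; N = 466.
Expected count E = 169 × 326 / 466 = 118.2275.
Contribution = (O − E)²/E = (87 − 118.2275)² / 118.2275 = 8.248.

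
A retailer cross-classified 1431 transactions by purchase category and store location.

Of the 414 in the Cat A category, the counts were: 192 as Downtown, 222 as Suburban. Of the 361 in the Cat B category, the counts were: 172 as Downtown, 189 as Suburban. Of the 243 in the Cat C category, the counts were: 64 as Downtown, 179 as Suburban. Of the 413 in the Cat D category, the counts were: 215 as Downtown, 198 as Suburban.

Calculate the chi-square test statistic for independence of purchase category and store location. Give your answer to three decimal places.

Row totals: 414, 361, 243, 413. Column totals: 643, 788. Grand total N = 1431.
Expected counts (row total × column total / N):
  Cat A, Downtown: 414×643/1431 = 186.0252
  Cat A, Suburban: 414×788/1431 = 227.9748
  Cat B, Downtown: 361×643/1431 = 162.2103
  Cat B, Suburban: 361×788/1431 = 198.7897
  Cat C, Downtown: 243×643/1431 = 109.1887
  Cat C, Suburban: 243×788/1431 = 133.8113
  Cat D, Downtown: 413×643/1431 = 185.5758
  Cat D, Suburban: 413×788/1431 = 227.4242
Contributions (O − E)²/E:
  (192 − 186.0252)²/186.0252 = 0.1919
  (222 − 227.9748)²/227.9748 = 0.1566
  (172 − 162.2103)²/162.2103 = 0.5908
  (189 − 198.7897)²/198.7897 = 0.4821
  (64 − 109.1887)²/109.1887 = 18.7017
  (179 − 133.8113)²/133.8113 = 15.2604
  (215 − 185.5758)²/185.5758 = 4.6654
  (198 − 227.4242)²/227.4242 = 3.8069
χ² = 0.1919 + 0.1566 + 0.5908 + 0.4821 + 18.7017 + 15.2604 + 4.6654 + 3.8069 = 43.856

43.856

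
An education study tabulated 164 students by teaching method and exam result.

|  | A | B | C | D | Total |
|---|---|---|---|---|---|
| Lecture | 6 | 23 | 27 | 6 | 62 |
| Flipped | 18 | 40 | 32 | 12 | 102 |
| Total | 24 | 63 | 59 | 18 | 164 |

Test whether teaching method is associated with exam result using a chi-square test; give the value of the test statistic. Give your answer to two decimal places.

3.46

Grand total N = 164.
Expected counts (row total × column total / N):
  Lecture, A: 62×24/164 = 9.073
  Lecture, B: 62×63/164 = 23.817
  Lecture, C: 62×59/164 = 22.305
  Lecture, D: 62×18/164 = 6.805
  Flipped, A: 102×24/164 = 14.927
  Flipped, B: 102×63/164 = 39.183
  Flipped, C: 102×59/164 = 36.695
  Flipped, D: 102×18/164 = 11.195
Contributions (O − E)²/E:
  (6 − 9.073)²/9.073 = 1.0408
  (23 − 23.817)²/23.817 = 0.0280
  (27 − 22.305)²/22.305 = 0.9883
  (6 − 6.805)²/6.805 = 0.0952
  (18 − 14.927)²/14.927 = 0.6326
  (40 − 39.183)²/39.183 = 0.0170
  (32 − 36.695)²/36.695 = 0.6007
  (12 − 11.195)²/11.195 = 0.0579
χ² = 1.0408 + 0.0280 + 0.9883 + 0.0952 + 0.6326 + 0.0170 + 0.6007 + 0.0579 = 3.46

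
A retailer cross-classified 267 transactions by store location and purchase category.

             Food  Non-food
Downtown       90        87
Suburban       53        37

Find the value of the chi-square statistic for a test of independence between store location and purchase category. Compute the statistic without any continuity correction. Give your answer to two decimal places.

Row totals: 177, 90. Column totals: 143, 124. Grand total N = 267.
Expected counts (row total × column total / N):
  Downtown, Food: 177×143/267 = 94.798
  Downtown, Non-food: 177×124/267 = 82.202
  Suburban, Food: 90×143/267 = 48.202
  Suburban, Non-food: 90×124/267 = 41.798
Contributions (O − E)²/E:
  (90 − 94.798)²/94.798 = 0.2428
  (87 − 82.202)²/82.202 = 0.2801
  (53 − 48.202)²/48.202 = 0.4776
  (37 − 41.798)²/41.798 = 0.5508
χ² = 0.2428 + 0.2801 + 0.4776 + 0.5508 = 1.55

1.55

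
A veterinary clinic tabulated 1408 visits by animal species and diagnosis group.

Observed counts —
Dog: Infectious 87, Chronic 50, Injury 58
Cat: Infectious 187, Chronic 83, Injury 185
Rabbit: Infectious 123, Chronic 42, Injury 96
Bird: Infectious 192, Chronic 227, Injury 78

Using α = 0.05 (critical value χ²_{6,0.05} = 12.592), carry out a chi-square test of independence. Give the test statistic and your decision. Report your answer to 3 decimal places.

Row totals: 195, 455, 261, 497. Column totals: 589, 402, 417. Grand total N = 1408.
Expected counts (row total × column total / N):
  Dog, Infectious: 195×589/1408 = 81.5732
  Dog, Chronic: 195×402/1408 = 55.6747
  Dog, Injury: 195×417/1408 = 57.7521
  Cat, Infectious: 455×589/1408 = 190.3374
  Cat, Chronic: 455×402/1408 = 129.9077
  Cat, Injury: 455×417/1408 = 134.7550
  Rabbit, Infectious: 261×589/1408 = 109.1825
  Rabbit, Chronic: 261×402/1408 = 74.5185
  Rabbit, Injury: 261×417/1408 = 77.2990
  Bird, Infectious: 497×589/1408 = 207.9070
  Bird, Chronic: 497×402/1408 = 141.8991
  Bird, Injury: 497×417/1408 = 147.1939
Contributions (O − E)²/E:
  (87 − 81.5732)²/81.5732 = 0.3610
  (50 − 55.6747)²/55.6747 = 0.5784
  (58 − 57.7521)²/57.7521 = 0.0011
  (187 − 190.3374)²/190.3374 = 0.0585
  (83 − 129.9077)²/129.9077 = 16.9377
  (185 − 134.7550)²/134.7550 = 18.7344
  (123 − 109.1825)²/109.1825 = 1.7487
  (42 − 74.5185)²/74.5185 = 14.1905
  (96 − 77.2990)²/77.2990 = 4.5243
  (192 − 207.9070)²/207.9070 = 1.2170
  (227 − 141.8991)²/141.8991 = 51.0374
  (78 − 147.1939)²/147.1939 = 32.5271
χ² = 0.3610 + 0.5784 + 0.0011 + 0.0585 + 16.9377 + 18.7344 + 1.7487 + 14.1905 + 4.5243 + 1.2170 + 51.0374 + 32.5271 = 141.916
df = (4−1)(3−1) = 6. Since 141.916 > 12.592, reject the null hypothesis of independence at α = 0.05.

141.916; reject H₀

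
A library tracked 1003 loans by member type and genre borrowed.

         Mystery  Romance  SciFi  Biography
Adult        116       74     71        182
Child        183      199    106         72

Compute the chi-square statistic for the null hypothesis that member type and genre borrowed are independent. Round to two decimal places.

114.72

Row totals: 443, 560. Column totals: 299, 273, 177, 254. Grand total N = 1003.
Expected counts (row total × column total / N):
  Adult, Mystery: 443×299/1003 = 132.061
  Adult, Romance: 443×273/1003 = 120.577
  Adult, SciFi: 443×177/1003 = 78.176
  Adult, Biography: 443×254/1003 = 112.185
  Child, Mystery: 560×299/1003 = 166.939
  Child, Romance: 560×273/1003 = 152.423
  Child, SciFi: 560×177/1003 = 98.824
  Child, Biography: 560×254/1003 = 141.815
Contributions (O − E)²/E:
  (116 − 132.061)²/132.061 = 1.9533
  (74 − 120.577)²/120.577 = 17.9920
  (71 − 78.176)²/78.176 = 0.6587
  (182 − 112.185)²/112.185 = 43.4473
  (183 − 166.939)²/166.939 = 1.5452
  (199 − 152.423)²/152.423 = 14.2329
  (106 − 98.824)²/98.824 = 0.5211
  (72 − 141.815)²/141.815 = 34.3697
χ² = 1.9533 + 17.9920 + 0.6587 + 43.4473 + 1.5452 + 14.2329 + 0.5211 + 34.3697 = 114.72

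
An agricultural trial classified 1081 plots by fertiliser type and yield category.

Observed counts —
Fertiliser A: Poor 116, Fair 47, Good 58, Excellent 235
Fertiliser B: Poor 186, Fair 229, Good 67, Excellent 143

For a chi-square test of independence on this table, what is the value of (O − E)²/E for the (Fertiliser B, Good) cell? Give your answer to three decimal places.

Row total (Fertiliser B) = 625; column total (Good) = 125; N = 1081.
Expected count E = 625 × 125 / 1081 = 72.2710.
Contribution = (O − E)²/E = (67 − 72.2710)² / 72.2710 = 0.384.

0.384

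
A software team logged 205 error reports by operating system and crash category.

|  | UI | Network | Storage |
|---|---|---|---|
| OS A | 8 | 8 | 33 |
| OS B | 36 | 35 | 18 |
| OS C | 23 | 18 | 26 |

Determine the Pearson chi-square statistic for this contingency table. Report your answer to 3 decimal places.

Row totals: 49, 89, 67. Column totals: 67, 61, 77. Grand total N = 205.
Expected counts (row total × column total / N):
  OS A, UI: 49×67/205 = 16.01463
  OS A, Network: 49×61/205 = 14.58049
  OS A, Storage: 49×77/205 = 18.40488
  OS B, UI: 89×67/205 = 29.08780
  OS B, Network: 89×61/205 = 26.48293
  OS B, Storage: 89×77/205 = 33.42927
  OS C, UI: 67×67/205 = 21.89756
  OS C, Network: 67×61/205 = 19.93659
  OS C, Storage: 67×77/205 = 25.16585
Contributions (O − E)²/E:
  (8 − 16.01463)²/16.01463 = 4.0110
  (8 − 14.58049)²/14.58049 = 2.9699
  (33 − 18.40488)²/18.40488 = 11.5740
  (36 − 29.08780)²/29.08780 = 1.6426
  (35 − 26.48293)²/26.48293 = 2.7391
  (18 − 33.42927)²/33.42927 = 7.1214
  (23 − 21.89756)²/21.89756 = 0.0555
  (18 − 19.93659)²/19.93659 = 0.1881
  (26 − 25.16585)²/25.16585 = 0.0276
χ² = 4.0110 + 2.9699 + 11.5740 + 1.6426 + 2.7391 + 7.1214 + 0.0555 + 0.1881 + 0.0276 = 30.329

30.329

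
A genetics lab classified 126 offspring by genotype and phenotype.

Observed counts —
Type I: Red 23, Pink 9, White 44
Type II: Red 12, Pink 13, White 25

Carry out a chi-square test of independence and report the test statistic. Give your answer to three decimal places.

4.231

Row totals: 76, 50. Column totals: 35, 22, 69. Grand total N = 126.
Expected counts (row total × column total / N):
  Type I, Red: 76×35/126 = 21.1111
  Type I, Pink: 76×22/126 = 13.2698
  Type I, White: 76×69/126 = 41.6190
  Type II, Red: 50×35/126 = 13.8889
  Type II, Pink: 50×22/126 = 8.7302
  Type II, White: 50×69/126 = 27.3810
Contributions (O − E)²/E:
  (23 − 21.1111)²/21.1111 = 0.1690
  (9 − 13.2698)²/13.2698 = 1.3739
  (44 − 41.6190)²/41.6190 = 0.1362
  (12 − 13.8889)²/13.8889 = 0.2569
  (13 − 8.7302)²/8.7302 = 2.0883
  (25 − 27.3810)²/27.3810 = 0.2070
χ² = 0.1690 + 1.3739 + 0.1362 + 0.2569 + 2.0883 + 0.2070 = 4.231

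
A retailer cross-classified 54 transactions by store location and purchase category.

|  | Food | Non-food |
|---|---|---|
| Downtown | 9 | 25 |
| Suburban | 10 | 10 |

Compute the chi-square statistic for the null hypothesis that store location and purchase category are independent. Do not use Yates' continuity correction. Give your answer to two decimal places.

3.06

Row totals: 34, 20. Column totals: 19, 35. Grand total N = 54.
Expected counts (row total × column total / N):
  Downtown, Food: 34×19/54 = 11.963
  Downtown, Non-food: 34×35/54 = 22.037
  Suburban, Food: 20×19/54 = 7.037
  Suburban, Non-food: 20×35/54 = 12.963
Contributions (O − E)²/E:
  (9 − 11.963)²/11.963 = 0.7339
  (25 − 22.037)²/22.037 = 0.3984
  (10 − 7.037)²/7.037 = 1.2476
  (10 − 12.963)²/12.963 = 0.6773
χ² = 0.7339 + 0.3984 + 1.2476 + 0.6773 = 3.06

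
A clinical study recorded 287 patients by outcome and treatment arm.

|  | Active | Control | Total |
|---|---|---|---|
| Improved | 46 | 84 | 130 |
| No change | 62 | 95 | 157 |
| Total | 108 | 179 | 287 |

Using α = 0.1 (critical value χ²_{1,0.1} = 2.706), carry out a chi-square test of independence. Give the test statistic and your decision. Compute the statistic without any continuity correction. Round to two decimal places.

0.51; fail to reject H₀

Grand total N = 287.
Expected counts (row total × column total / N):
  Improved, Active: 130×108/287 = 48.920
  Improved, Control: 130×179/287 = 81.080
  No change, Active: 157×108/287 = 59.080
  No change, Control: 157×179/287 = 97.920
Contributions (O − E)²/E:
  (46 − 48.920)²/48.920 = 0.1743
  (84 − 81.080)²/81.080 = 0.1052
  (62 − 59.080)²/59.080 = 0.1443
  (95 − 97.920)²/97.920 = 0.0871
χ² = 0.1743 + 0.1052 + 0.1443 + 0.0871 = 0.51
df = (2−1)(2−1) = 1. Since 0.51 < 2.706, fail to reject the null hypothesis of independence at α = 0.1.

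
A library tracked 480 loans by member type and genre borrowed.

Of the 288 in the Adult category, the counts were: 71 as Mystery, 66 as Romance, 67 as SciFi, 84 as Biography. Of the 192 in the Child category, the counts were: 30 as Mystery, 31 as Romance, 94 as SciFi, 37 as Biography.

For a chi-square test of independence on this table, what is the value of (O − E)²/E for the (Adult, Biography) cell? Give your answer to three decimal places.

Row total (Adult) = 288; column total (Biography) = 121; N = 480.
Expected count E = 288 × 121 / 480 = 72.6000.
Contribution = (O − E)²/E = (84 − 72.6000)² / 72.6000 = 1.790.

1.790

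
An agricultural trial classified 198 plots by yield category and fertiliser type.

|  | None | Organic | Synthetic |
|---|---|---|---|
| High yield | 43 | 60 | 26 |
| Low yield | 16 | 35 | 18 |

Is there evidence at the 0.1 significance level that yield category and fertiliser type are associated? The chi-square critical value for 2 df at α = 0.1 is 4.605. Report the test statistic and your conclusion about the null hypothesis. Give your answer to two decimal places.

Row totals: 129, 69. Column totals: 59, 95, 44. Grand total N = 198.
Expected counts (row total × column total / N):
  High yield, None: 129×59/198 = 38.439
  High yield, Organic: 129×95/198 = 61.894
  High yield, Synthetic: 129×44/198 = 28.667
  Low yield, None: 69×59/198 = 20.561
  Low yield, Organic: 69×95/198 = 33.106
  Low yield, Synthetic: 69×44/198 = 15.333
Contributions (O − E)²/E:
  (43 − 38.439)²/38.439 = 0.5412
  (60 − 61.894)²/61.894 = 0.0580
  (26 − 28.667)²/28.667 = 0.2481
  (16 − 20.561)²/20.561 = 1.0118
  (35 − 33.106)²/33.106 = 0.1084
  (18 − 15.333)²/15.333 = 0.4639
χ² = 0.5412 + 0.0580 + 0.2481 + 1.0118 + 0.1084 + 0.4639 = 2.43
df = (2−1)(3−1) = 2. Since 2.43 < 4.605, fail to reject the null hypothesis of independence at α = 0.1.

2.43; fail to reject H₀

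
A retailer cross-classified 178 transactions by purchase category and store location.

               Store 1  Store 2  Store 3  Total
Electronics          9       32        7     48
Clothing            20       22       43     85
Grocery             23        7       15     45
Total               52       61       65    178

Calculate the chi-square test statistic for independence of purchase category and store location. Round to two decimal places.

Grand total N = 178.
Expected counts (row total × column total / N):
  Electronics, Store 1: 48×52/178 = 14.022
  Electronics, Store 2: 48×61/178 = 16.449
  Electronics, Store 3: 48×65/178 = 17.528
  Clothing, Store 1: 85×52/178 = 24.831
  Clothing, Store 2: 85×61/178 = 29.129
  Clothing, Store 3: 85×65/178 = 31.039
  Grocery, Store 1: 45×52/178 = 13.146
  Grocery, Store 2: 45×61/178 = 15.421
  Grocery, Store 3: 45×65/178 = 16.433
Contributions (O − E)²/E:
  (9 − 14.022)²/14.022 = 1.7986
  (32 − 16.449)²/16.449 = 14.7020
  (7 − 17.528)²/17.528 = 6.3235
  (20 − 24.831)²/24.831 = 0.9399
  (22 − 29.129)²/29.129 = 1.7447
  (43 − 31.039)²/31.039 = 4.6092
  (23 − 13.146)²/13.146 = 7.3864
  (7 − 15.421)²/15.421 = 4.5985
  (15 − 16.433)²/16.433 = 0.1250
χ² = 1.7986 + 14.7020 + 6.3235 + 0.9399 + 1.7447 + 4.6092 + 7.3864 + 4.5985 + 0.1250 = 42.23

42.23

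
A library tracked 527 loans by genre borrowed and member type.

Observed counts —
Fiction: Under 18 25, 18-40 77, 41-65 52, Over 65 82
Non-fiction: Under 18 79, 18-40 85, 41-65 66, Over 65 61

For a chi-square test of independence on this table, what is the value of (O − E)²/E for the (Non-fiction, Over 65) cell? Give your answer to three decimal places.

Row total (Non-fiction) = 291; column total (Over 65) = 143; N = 527.
Expected count E = 291 × 143 / 527 = 78.9620.
Contribution = (O − E)²/E = (61 − 78.9620)² / 78.9620 = 4.086.

4.086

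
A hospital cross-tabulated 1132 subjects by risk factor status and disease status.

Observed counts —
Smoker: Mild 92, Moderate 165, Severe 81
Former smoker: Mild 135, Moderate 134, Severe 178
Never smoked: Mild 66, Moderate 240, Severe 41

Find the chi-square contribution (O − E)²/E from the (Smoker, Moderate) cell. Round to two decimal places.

Row total (Smoker) = 338; column total (Moderate) = 539; N = 1132.
Expected count E = 338 × 539 / 1132 = 160.938.
Contribution = (O − E)²/E = (165 − 160.938)² / 160.938 = 0.10.

0.10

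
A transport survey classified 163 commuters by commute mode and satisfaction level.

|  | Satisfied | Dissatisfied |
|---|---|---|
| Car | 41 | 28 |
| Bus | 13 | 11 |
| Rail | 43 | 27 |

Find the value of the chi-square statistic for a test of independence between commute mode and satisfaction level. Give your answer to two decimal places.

Row totals: 69, 24, 70. Column totals: 97, 66. Grand total N = 163.
Expected counts (row total × column total / N):
  Car, Satisfied: 69×97/163 = 41.061
  Car, Dissatisfied: 69×66/163 = 27.939
  Bus, Satisfied: 24×97/163 = 14.282
  Bus, Dissatisfied: 24×66/163 = 9.718
  Rail, Satisfied: 70×97/163 = 41.656
  Rail, Dissatisfied: 70×66/163 = 28.344
Contributions (O − E)²/E:
  (41 − 41.061)²/41.061 = 0.0001
  (28 − 27.939)²/27.939 = 0.0001
  (13 − 14.282)²/14.282 = 0.1151
  (11 − 9.718)²/9.718 = 0.1691
  (43 − 41.656)²/41.656 = 0.0434
  (27 − 28.344)²/28.344 = 0.0637
χ² = 0.0001 + 0.0001 + 0.1151 + 0.1691 + 0.0434 + 0.0637 = 0.39

0.39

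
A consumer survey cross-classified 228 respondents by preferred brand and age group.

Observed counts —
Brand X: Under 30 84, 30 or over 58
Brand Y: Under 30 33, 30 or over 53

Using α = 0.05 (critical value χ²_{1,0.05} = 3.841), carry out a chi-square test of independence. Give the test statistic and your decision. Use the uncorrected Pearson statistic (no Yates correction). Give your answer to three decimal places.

Row totals: 142, 86. Column totals: 117, 111. Grand total N = 228.
Expected counts (row total × column total / N):
  Brand X, Under 30: 142×117/228 = 72.8684
  Brand X, 30 or over: 142×111/228 = 69.1316
  Brand Y, Under 30: 86×117/228 = 44.1316
  Brand Y, 30 or over: 86×111/228 = 41.8684
Contributions (O − E)²/E:
  (84 − 72.8684)²/72.8684 = 1.7005
  (58 − 69.1316)²/69.1316 = 1.7924
  (33 − 44.1316)²/44.1316 = 2.8078
  (53 − 41.8684)²/41.8684 = 2.9596
χ² = 1.7005 + 1.7924 + 2.8078 + 2.9596 = 9.260
df = (2−1)(2−1) = 1. Since 9.260 > 3.841, reject the null hypothesis of independence at α = 0.05.

9.260; reject H₀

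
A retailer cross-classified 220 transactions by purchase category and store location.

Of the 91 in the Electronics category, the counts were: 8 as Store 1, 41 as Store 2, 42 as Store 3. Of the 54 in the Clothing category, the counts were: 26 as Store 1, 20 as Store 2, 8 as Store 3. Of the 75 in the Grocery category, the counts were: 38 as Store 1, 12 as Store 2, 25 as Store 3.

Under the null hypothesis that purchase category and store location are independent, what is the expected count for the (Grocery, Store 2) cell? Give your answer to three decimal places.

Row total (Grocery) = 75; column total (Store 2) = 73; grand total N = 220.
Expected count = (row total × column total) / N = 75 × 73 / 220 = 24.886.

24.886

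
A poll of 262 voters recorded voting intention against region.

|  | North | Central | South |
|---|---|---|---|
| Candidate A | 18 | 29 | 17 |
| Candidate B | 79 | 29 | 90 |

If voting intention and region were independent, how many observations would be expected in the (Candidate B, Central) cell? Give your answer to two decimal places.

Row total (Candidate B) = 198; column total (Central) = 58; grand total N = 262.
Expected count = (row total × column total) / N = 198 × 58 / 262 = 43.83.

43.83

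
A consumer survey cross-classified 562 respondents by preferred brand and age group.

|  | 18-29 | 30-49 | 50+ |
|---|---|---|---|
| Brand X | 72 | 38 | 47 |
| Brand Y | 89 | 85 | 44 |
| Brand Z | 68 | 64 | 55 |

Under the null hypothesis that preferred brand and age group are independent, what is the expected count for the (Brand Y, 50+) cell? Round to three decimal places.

56.633

Row total (Brand Y) = 218; column total (50+) = 146; grand total N = 562.
Expected count = (row total × column total) / N = 218 × 146 / 562 = 56.633.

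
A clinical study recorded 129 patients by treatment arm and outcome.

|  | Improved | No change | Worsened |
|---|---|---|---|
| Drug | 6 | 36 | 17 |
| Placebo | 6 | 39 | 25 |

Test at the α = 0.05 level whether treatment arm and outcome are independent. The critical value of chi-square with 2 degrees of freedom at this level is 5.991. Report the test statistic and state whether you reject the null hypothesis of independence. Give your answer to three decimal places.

Row totals: 59, 70. Column totals: 12, 75, 42. Grand total N = 129.
Expected counts (row total × column total / N):
  Drug, Improved: 59×12/129 = 5.4884
  Drug, No change: 59×75/129 = 34.3023
  Drug, Worsened: 59×42/129 = 19.2093
  Placebo, Improved: 70×12/129 = 6.5116
  Placebo, No change: 70×75/129 = 40.6977
  Placebo, Worsened: 70×42/129 = 22.7907
Contributions (O − E)²/E:
  (6 − 5.4884)²/5.4884 = 0.0477
  (36 − 34.3023)²/34.3023 = 0.0840
  (17 − 19.2093)²/19.2093 = 0.2541
  (6 − 6.5116)²/6.5116 = 0.0402
  (39 − 40.6977)²/40.6977 = 0.0708
  (25 − 22.7907)²/22.7907 = 0.2142
χ² = 0.0477 + 0.0840 + 0.2541 + 0.0402 + 0.0708 + 0.2142 = 0.711
df = (2−1)(3−1) = 2. Since 0.711 < 5.991, fail to reject the null hypothesis of independence at α = 0.05.

0.711; fail to reject H₀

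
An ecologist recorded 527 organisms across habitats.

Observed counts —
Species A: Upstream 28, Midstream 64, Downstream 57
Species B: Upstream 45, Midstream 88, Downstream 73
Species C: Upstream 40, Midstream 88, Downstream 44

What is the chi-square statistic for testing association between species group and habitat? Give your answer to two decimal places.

7.02

Row totals: 149, 206, 172. Column totals: 113, 240, 174. Grand total N = 527.
Expected counts (row total × column total / N):
  Species A, Upstream: 149×113/527 = 31.949
  Species A, Midstream: 149×240/527 = 67.856
  Species A, Downstream: 149×174/527 = 49.195
  Species B, Upstream: 206×113/527 = 44.171
  Species B, Midstream: 206×240/527 = 93.814
  Species B, Downstream: 206×174/527 = 68.015
  Species C, Upstream: 172×113/527 = 36.880
  Species C, Midstream: 172×240/527 = 78.330
  Species C, Downstream: 172×174/527 = 56.789
Contributions (O − E)²/E:
  (28 − 31.949)²/31.949 = 0.4881
  (64 − 67.856)²/67.856 = 0.2191
  (57 − 49.195)²/49.195 = 1.2383
  (45 − 44.171)²/44.171 = 0.0156
  (88 − 93.814)²/93.814 = 0.3603
  (73 − 68.015)²/68.015 = 0.3654
  (40 − 36.880)²/36.880 = 0.2639
  (88 − 78.330)²/78.330 = 1.1938
  (44 − 56.789)²/56.789 = 2.8801
χ² = 0.4881 + 0.2191 + 1.2383 + 0.0156 + 0.3603 + 0.3654 + 0.2639 + 1.1938 + 2.8801 = 7.02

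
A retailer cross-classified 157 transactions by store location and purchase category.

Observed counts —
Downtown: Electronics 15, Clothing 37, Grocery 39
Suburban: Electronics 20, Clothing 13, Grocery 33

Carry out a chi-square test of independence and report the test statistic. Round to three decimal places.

Row totals: 91, 66. Column totals: 35, 50, 72. Grand total N = 157.
Expected counts (row total × column total / N):
  Downtown, Electronics: 91×35/157 = 20.2866
  Downtown, Clothing: 91×50/157 = 28.9809
  Downtown, Grocery: 91×72/157 = 41.7325
  Suburban, Electronics: 66×35/157 = 14.7134
  Suburban, Clothing: 66×50/157 = 21.0191
  Suburban, Grocery: 66×72/157 = 30.2675
Contributions (O − E)²/E:
  (15 − 20.2866)²/20.2866 = 1.3777
  (37 − 28.9809)²/28.9809 = 2.2189
  (39 − 41.7325)²/41.7325 = 0.1789
  (20 − 14.7134)²/14.7134 = 1.8995
  (13 − 21.0191)²/21.0191 = 3.0594
  (33 − 30.2675)²/30.2675 = 0.2467
χ² = 1.3777 + 2.2189 + 0.1789 + 1.8995 + 3.0594 + 0.2467 = 8.981

8.981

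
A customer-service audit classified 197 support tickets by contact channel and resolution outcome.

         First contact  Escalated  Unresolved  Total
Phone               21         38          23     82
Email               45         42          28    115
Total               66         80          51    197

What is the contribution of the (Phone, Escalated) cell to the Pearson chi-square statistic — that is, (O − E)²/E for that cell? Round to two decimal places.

0.66

Row total (Phone) = 82; column total (Escalated) = 80; N = 197.
Expected count E = 82 × 80 / 197 = 33.299.
Contribution = (O − E)²/E = (38 − 33.299)² / 33.299 = 0.66.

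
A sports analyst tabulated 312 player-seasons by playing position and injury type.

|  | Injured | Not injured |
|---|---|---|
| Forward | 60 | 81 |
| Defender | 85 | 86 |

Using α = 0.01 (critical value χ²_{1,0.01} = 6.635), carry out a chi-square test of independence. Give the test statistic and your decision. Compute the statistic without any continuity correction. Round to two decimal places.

Row totals: 141, 171. Column totals: 145, 167. Grand total N = 312.
Expected counts (row total × column total / N):
  Forward, Injured: 141×145/312 = 65.529
  Forward, Not injured: 141×167/312 = 75.471
  Defender, Injured: 171×145/312 = 79.471
  Defender, Not injured: 171×167/312 = 91.529
Contributions (O − E)²/E:
  (60 − 65.529)²/65.529 = 0.4665
  (81 − 75.471)²/75.471 = 0.4051
  (85 − 79.471)²/79.471 = 0.3847
  (86 − 91.529)²/91.529 = 0.3340
χ² = 0.4665 + 0.4051 + 0.3847 + 0.3340 = 1.59
df = (2−1)(2−1) = 1. Since 1.59 < 6.635, fail to reject the null hypothesis of independence at α = 0.01.

1.59; fail to reject H₀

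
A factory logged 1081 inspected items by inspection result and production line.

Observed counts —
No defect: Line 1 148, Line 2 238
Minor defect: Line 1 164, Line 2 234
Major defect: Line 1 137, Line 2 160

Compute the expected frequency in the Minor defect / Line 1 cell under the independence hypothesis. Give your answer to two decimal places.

165.31

Row total (Minor defect) = 398; column total (Line 1) = 449; grand total N = 1081.
Expected count = (row total × column total) / N = 398 × 449 / 1081 = 165.31.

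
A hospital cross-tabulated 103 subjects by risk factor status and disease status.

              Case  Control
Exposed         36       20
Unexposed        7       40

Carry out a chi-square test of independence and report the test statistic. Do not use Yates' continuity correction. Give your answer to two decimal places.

25.63

Row totals: 56, 47. Column totals: 43, 60. Grand total N = 103.
Expected counts (row total × column total / N):
  Exposed, Case: 56×43/103 = 23.379
  Exposed, Control: 56×60/103 = 32.621
  Unexposed, Case: 47×43/103 = 19.621
  Unexposed, Control: 47×60/103 = 27.379
Contributions (O − E)²/E:
  (36 − 23.379)²/23.379 = 6.8134
  (20 − 32.621)²/32.621 = 4.8830
  (7 − 19.621)²/19.621 = 8.1183
  (40 − 27.379)²/27.379 = 5.8179
χ² = 6.8134 + 4.8830 + 8.1183 + 5.8179 = 25.63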